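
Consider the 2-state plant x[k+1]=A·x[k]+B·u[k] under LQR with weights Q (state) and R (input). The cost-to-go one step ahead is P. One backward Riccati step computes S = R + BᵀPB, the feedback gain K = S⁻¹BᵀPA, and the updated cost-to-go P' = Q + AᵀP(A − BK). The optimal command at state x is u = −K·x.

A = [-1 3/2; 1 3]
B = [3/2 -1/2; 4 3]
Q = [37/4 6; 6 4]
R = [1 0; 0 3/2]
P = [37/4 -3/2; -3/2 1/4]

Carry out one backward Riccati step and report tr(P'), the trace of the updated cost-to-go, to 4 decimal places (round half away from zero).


14.9058

BᵀP = [7.8750 -1.2500; -9.1250 1.5000]
S = R + BᵀPB = [1 0; 0 3/2] + [6.8125 -7.6875; -7.6875 9.0625] = [7.8125 -7.6875; -7.6875 10.5625]
BᵀPA = [-9.1250 8.0625; 10.6250 -9.1875]
K = S⁻¹·BᵀPA = [-0.6278 0.6204; 0.5490 -0.4183]
A−BK = [0.2161 0.3602; 1.8639 1.7732]
AᵀP(A−BK) = [0.9383 -0.7695; -0.7695 0.7175]
P' = Q + AᵀP(A−BK) = [10.1883 5.2305; 5.2305 4.7175]
tr(P') = 14.9058


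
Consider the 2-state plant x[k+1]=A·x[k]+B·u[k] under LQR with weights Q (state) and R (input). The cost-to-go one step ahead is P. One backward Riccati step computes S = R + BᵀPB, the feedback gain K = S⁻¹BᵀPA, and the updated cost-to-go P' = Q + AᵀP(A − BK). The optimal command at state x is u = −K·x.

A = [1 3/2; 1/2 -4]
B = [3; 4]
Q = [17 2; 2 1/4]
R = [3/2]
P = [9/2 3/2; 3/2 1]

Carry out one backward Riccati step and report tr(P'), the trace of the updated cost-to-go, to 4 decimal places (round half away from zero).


BᵀP = [19.5000 8.5000]
S = R + BᵀPB = [3/2] + [92.5000] = [94.0000]
BᵀPA = [23.7500 -4.7500]
K = S⁻¹·BᵀPA = [0.2527 -0.0505]
A−BK = [0.2420 1.6516; -0.5106 -3.7979]
AᵀP(A−BK) = [0.2493 1.0751; 1.0751 7.8850]
P' = Q + AᵀP(A−BK) = [17.2493 3.0751; 3.0751 8.1350]
tr(P') = 25.3843

25.3843


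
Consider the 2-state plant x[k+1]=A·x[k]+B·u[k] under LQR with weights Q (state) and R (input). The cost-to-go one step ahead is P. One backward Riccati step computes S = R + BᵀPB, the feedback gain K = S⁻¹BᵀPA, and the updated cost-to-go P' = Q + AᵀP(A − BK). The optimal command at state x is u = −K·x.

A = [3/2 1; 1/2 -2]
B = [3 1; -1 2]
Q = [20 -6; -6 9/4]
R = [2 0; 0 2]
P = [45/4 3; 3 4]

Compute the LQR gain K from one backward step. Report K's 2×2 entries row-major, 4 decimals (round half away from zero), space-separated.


0.3598 0.5193 0.4051 -0.6282

BᵀP = [30.7500 5.0000; 17.2500 11.0000]
S = R + BᵀPB = [2 0; 0 2] + [87.2500 40.7500; 40.7500 39.2500] = [89.2500 40.7500; 40.7500 41.2500]
BᵀPA = [48.6250 20.7500; 31.3750 -4.7500]
K = S⁻¹·BᵀPA = [0.3598 0.5193; 0.4051 -0.6282]
A−BK = [0.0153 0.0703; 0.0496 -0.2244]
AᵀP(A−BK) = [0.6043 -0.1675; -0.1675 1.4908]
P' = Q + AᵀP(A−BK) = [20.6043 -6.1675; -6.1675 3.7408]
tr(P') = 24.3451


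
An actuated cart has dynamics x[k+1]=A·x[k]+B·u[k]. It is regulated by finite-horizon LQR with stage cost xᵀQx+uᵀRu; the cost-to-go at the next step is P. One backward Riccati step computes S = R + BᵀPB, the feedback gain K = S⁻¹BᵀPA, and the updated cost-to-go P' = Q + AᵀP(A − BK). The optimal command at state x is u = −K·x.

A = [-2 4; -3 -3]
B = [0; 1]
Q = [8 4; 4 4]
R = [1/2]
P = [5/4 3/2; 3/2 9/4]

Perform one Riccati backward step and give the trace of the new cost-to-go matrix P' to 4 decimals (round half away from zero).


24.7273

BᵀP = [1.5000 2.2500]
S = R + BᵀPB = [1/2] + [2.2500] = [2.7500]
BᵀPA = [-9.7500 -0.7500]
K = S⁻¹·BᵀPA = [-3.5455 -0.2727]
A−BK = [-2.0000 4.0000; 0.5455 -2.7273]
AᵀP(A−BK) = [8.6818 -1.4091; -1.4091 4.0455]
P' = Q + AᵀP(A−BK) = [16.6818 2.5909; 2.5909 8.0455]
tr(P') = 24.7273


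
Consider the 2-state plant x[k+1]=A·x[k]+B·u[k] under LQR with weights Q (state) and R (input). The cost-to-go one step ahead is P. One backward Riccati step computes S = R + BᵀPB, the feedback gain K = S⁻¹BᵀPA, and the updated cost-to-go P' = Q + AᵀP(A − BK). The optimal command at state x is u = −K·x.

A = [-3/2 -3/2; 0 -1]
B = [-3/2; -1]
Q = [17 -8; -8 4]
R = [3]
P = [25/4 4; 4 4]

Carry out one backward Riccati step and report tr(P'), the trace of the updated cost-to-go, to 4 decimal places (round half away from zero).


25.6163

BᵀP = [-13.3750 -10.0000]
S = R + BᵀPB = [3] + [30.0625] = [33.0625]
BᵀPA = [20.0625 30.0625]
K = S⁻¹·BᵀPA = [0.6068 0.9093]
A−BK = [-0.5898 -0.1361; 0.6068 -0.0907]
AᵀP(A−BK) = [1.8885 1.8204; 1.8204 2.7278]
P' = Q + AᵀP(A−BK) = [18.8885 -6.1796; -6.1796 6.7278]
tr(P') = 25.6163


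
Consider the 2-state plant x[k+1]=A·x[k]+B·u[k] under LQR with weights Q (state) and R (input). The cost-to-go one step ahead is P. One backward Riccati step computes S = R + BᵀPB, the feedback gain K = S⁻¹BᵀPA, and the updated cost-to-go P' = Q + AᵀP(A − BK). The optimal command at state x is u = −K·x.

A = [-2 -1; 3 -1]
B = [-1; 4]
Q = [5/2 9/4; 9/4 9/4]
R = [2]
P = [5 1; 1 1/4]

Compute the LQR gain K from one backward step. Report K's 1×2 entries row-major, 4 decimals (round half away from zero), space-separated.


BᵀP = [-1.0000 0.0000]
S = R + BᵀPB = [2] + [1.0000] = [3.0000]
BᵀPA = [2.0000 1.0000]
K = S⁻¹·BᵀPA = [0.6667 0.3333]
A−BK = [-1.3333 -0.6667; 0.3333 -2.3333]
AᵀP(A−BK) = [8.9167 7.5833; 7.5833 6.9167]
P' = Q + AᵀP(A−BK) = [11.4167 9.8333; 9.8333 9.1667]
tr(P') = 20.5833

0.6667 0.3333


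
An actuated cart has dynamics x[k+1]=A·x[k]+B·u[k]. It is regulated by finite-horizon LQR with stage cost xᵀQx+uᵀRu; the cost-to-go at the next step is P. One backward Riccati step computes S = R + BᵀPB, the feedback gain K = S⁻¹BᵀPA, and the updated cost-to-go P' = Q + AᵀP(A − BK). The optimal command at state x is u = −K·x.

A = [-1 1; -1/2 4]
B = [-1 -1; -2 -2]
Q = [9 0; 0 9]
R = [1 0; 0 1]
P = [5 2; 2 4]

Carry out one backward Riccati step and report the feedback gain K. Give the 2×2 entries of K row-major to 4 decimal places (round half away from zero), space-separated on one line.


0.2373 -0.8305 0.2373 -0.8305

BᵀP = [-9.0000 -10.0000; -9.0000 -10.0000]
S = R + BᵀPB = [1 0; 0 1] + [29.0000 29.0000; 29.0000 29.0000] = [30.0000 29.0000; 29.0000 30.0000]
BᵀPA = [14.0000 -49.0000; 14.0000 -49.0000]
K = S⁻¹·BᵀPA = [0.2373 -0.8305; 0.2373 -0.8305]
A−BK = [-0.5254 -0.6610; 0.4492 0.6780]
AᵀP(A−BK) = [1.3559 1.2542; 1.2542 3.6102]
P' = Q + AᵀP(A−BK) = [10.3559 1.2542; 1.2542 12.6102]
tr(P') = 22.9661


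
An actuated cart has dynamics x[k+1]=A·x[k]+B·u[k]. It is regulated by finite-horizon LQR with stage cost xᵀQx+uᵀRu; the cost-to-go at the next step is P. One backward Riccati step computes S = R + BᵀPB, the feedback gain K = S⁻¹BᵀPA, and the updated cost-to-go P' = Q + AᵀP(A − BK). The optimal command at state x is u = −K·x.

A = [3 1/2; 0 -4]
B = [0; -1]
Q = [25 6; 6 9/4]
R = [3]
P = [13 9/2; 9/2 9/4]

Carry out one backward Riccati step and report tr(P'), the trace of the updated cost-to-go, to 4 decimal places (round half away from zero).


BᵀP = [-4.5000 -2.2500]
S = R + BᵀPB = [3] + [2.2500] = [5.2500]
BᵀPA = [-13.5000 6.7500]
K = S⁻¹·BᵀPA = [-2.5714 1.2857]
A−BK = [3.0000 0.5000; -2.5714 -2.7143]
AᵀP(A−BK) = [82.2857 -17.1429; -17.1429 12.5714]
P' = Q + AᵀP(A−BK) = [107.2857 -11.1429; -11.1429 14.8214]
tr(P') = 122.1071

122.1071


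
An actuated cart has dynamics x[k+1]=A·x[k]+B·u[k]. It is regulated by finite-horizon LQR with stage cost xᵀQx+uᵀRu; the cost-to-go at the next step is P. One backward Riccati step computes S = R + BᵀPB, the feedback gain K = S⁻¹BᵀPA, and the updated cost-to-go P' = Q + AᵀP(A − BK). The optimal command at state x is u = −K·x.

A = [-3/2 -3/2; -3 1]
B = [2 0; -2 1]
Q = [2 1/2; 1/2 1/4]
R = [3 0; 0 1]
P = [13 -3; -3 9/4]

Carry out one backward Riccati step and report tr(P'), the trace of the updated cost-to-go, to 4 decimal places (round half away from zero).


14.3289

BᵀP = [32.0000 -10.5000; -3.0000 2.2500]
S = R + BᵀPB = [3 0; 0 1] + [85.0000 -10.5000; -10.5000 2.2500] = [88.0000 -10.5000; -10.5000 3.2500]
BᵀPA = [-16.5000 -58.5000; -2.2500 6.7500]
K = S⁻¹·BᵀPA = [-0.4395 -0.6785; -2.1124 -0.1152]
A−BK = [-0.6209 -0.1430; -1.7667 -0.2418]
AᵀP(A−BK) = [10.4947 2.0452; 2.0452 1.5843]
P' = Q + AᵀP(A−BK) = [12.4947 2.5452; 2.5452 1.8343]
tr(P') = 14.3289


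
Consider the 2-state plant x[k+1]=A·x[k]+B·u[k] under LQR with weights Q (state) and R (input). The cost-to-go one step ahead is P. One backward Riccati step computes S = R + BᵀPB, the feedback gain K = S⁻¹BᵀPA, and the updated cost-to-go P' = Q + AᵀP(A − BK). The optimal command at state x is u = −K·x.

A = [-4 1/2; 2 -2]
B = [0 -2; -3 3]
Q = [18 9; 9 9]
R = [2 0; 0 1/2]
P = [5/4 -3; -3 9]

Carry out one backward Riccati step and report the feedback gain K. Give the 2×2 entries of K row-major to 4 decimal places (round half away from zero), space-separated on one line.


0.1719 0.1719 1.0532 -0.4468

BᵀP = [9.0000 -27.0000; -11.5000 33.0000]
S = R + BᵀPB = [2 0; 0 1/2] + [81.0000 -99.0000; -99.0000 122.0000] = [83.0000 -99.0000; -99.0000 122.5000]
BᵀPA = [-90.0000 58.5000; 112.0000 -71.7500]
K = S⁻¹·BᵀPA = [0.1719 0.1719; 1.0532 -0.4468]
A−BK = [-1.8936 -0.3936; -0.6439 -0.1439]
AᵀP(A−BK) = [1.5116 0.0116; 0.0116 0.1991]
P' = Q + AᵀP(A−BK) = [19.5116 9.0116; 9.0116 9.1991]
tr(P') = 28.7107


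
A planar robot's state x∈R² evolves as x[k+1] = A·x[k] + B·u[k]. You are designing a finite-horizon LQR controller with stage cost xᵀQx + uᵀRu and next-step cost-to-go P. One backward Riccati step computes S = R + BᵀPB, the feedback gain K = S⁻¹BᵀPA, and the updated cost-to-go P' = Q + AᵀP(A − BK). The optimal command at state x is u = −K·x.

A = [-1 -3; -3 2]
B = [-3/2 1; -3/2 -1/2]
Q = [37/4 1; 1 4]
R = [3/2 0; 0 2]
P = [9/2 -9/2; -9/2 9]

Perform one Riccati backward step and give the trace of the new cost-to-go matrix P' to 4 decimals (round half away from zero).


38.4133

BᵀP = [0.0000 -6.7500; 6.7500 -9.0000]
S = R + BᵀPB = [3/2 0; 0 2] + [10.1250 3.3750; 3.3750 11.2500] = [11.6250 3.3750; 3.3750 13.2500]
BᵀPA = [20.2500 -13.5000; 20.2500 -38.2500]
K = S⁻¹·BᵀPA = [1.4019 -0.3490; 1.1712 -2.7979]
A−BK = [-0.0684 -0.7256; -0.3115 0.0776]
AᵀP(A−BK) = [6.3943 -8.2754; -8.2754 18.7690]
P' = Q + AᵀP(A−BK) = [15.6443 -7.2754; -7.2754 22.7690]
tr(P') = 38.4133


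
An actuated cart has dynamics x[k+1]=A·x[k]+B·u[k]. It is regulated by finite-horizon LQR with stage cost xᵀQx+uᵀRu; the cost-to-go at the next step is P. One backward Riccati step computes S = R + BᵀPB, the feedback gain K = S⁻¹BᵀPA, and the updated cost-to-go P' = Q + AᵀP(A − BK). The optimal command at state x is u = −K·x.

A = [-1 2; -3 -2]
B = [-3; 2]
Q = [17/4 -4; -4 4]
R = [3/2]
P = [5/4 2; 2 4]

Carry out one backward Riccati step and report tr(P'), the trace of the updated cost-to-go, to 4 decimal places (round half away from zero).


51.6974

BᵀP = [0.2500 2.0000]
S = R + BᵀPB = [3/2] + [3.2500] = [4.7500]
BᵀPA = [-6.2500 -3.5000]
K = S⁻¹·BᵀPA = [-1.3158 -0.7368]
A−BK = [-4.9474 -0.2105; -0.3684 -0.5263]
AᵀP(A−BK) = [41.0263 8.8947; 8.8947 2.4211]
P' = Q + AᵀP(A−BK) = [45.2763 4.8947; 4.8947 6.4211]
tr(P') = 51.6974


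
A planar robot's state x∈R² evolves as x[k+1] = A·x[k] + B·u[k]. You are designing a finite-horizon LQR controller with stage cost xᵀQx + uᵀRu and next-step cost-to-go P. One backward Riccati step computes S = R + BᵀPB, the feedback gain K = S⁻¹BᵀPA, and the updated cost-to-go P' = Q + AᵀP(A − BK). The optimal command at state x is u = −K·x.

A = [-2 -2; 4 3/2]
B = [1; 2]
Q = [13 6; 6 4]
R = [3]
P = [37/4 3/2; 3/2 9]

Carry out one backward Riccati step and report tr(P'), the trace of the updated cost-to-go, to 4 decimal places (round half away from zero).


BᵀP = [12.2500 19.5000]
S = R + BᵀPB = [3] + [51.2500] = [54.2500]
BᵀPA = [53.5000 4.7500]
K = S⁻¹·BᵀPA = [0.9862 0.0876]
A−BK = [-2.9862 -2.0876; 2.0276 1.3249]
AᵀP(A−BK) = [104.2396 69.8157; 69.8157 47.8341]
P' = Q + AᵀP(A−BK) = [117.2396 75.8157; 75.8157 51.8341]
tr(P') = 169.0737

169.0737


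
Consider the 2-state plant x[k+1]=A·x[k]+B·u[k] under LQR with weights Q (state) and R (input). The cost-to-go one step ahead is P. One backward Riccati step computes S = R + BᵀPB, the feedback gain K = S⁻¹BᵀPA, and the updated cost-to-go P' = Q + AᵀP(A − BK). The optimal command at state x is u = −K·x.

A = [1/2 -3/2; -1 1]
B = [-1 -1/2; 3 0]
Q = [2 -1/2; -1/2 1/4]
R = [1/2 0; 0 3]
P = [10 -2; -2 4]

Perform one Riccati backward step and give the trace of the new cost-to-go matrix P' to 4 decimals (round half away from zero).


BᵀP = [-16.0000 14.0000; -5.0000 1.0000]
S = R + BᵀPB = [1/2 0; 0 3] + [58.0000 8.0000; 8.0000 2.5000] = [58.5000 8.0000; 8.0000 5.5000]
BᵀPA = [-22.0000 38.0000; -3.5000 8.5000]
K = S⁻¹·BᵀPA = [-0.3608 0.5470; -0.1115 0.7498]
A−BK = [0.0834 -0.5781; 0.0824 -0.6411]
AᵀP(A−BK) = [0.1717 -0.8409; -0.8409 5.3395]
P' = Q + AᵀP(A−BK) = [2.1717 -1.3409; -1.3409 5.5895]
tr(P') = 7.7612

7.7612


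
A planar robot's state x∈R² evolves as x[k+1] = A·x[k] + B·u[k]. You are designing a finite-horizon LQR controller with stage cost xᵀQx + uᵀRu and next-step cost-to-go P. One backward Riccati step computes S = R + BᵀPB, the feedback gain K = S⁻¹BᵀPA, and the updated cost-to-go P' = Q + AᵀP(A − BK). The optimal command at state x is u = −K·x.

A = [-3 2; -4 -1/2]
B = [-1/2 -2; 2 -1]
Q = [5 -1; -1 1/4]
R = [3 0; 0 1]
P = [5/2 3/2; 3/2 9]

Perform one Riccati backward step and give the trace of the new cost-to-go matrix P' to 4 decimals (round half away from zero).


BᵀP = [1.7500 17.2500; -6.5000 -12.0000]
S = R + BᵀPB = [3 0; 0 1] + [33.6250 -20.7500; -20.7500 25.0000] = [36.6250 -20.7500; -20.7500 26.0000]
BᵀPA = [-74.2500 -5.1250; 67.5000 -7.0000]
K = S⁻¹·BᵀPA = [-1.0157 -0.5338; 1.7856 -0.6953]
A−BK = [0.0633 0.3425; -0.1831 -0.1276]
AᵀP(A−BK) = [6.5600 0.5434; 0.5434 1.6471]
P' = Q + AᵀP(A−BK) = [11.5600 -0.4566; -0.4566 1.8971]
tr(P') = 13.4571

13.4571


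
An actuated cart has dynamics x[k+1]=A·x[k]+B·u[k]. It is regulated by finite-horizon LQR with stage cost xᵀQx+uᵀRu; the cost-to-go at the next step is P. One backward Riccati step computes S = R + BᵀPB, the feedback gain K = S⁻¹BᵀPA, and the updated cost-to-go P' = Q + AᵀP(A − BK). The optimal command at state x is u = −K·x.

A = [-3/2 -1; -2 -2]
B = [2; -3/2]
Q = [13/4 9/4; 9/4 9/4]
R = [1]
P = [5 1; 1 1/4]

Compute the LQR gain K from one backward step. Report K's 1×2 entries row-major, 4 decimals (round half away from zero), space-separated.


-1.0281 -0.7550

BᵀP = [8.5000 1.6250]
S = R + BᵀPB = [1] + [14.5625] = [15.5625]
BᵀPA = [-16.0000 -11.7500]
K = S⁻¹·BᵀPA = [-1.0281 -0.7550]
A−BK = [0.5562 0.5100; -3.5422 -3.1325]
AᵀP(A−BK) = [1.8002 1.4197; 1.4197 1.1285]
P' = Q + AᵀP(A−BK) = [5.0502 3.6697; 3.6697 3.3785]
tr(P') = 8.4287


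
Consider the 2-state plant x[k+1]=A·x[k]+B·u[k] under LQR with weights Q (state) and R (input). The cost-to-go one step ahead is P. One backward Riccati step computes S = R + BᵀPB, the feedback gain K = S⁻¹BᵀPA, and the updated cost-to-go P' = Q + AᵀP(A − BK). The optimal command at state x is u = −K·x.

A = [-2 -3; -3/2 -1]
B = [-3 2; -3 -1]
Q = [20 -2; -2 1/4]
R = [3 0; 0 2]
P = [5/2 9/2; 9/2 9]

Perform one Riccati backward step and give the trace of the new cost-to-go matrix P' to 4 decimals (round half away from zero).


22.3993

BᵀP = [-21.0000 -40.5000; 0.5000 0.0000]
S = R + BᵀPB = [3 0; 0 2] + [184.5000 -1.5000; -1.5000 1.0000] = [187.5000 -1.5000; -1.5000 3.0000]
BᵀPA = [102.7500 103.5000; -1.0000 -1.5000]
K = S⁻¹·BᵀPA = [0.5475 0.5502; -0.0596 -0.2249]
A−BK = [-0.2383 -0.8996; 0.0830 0.4257]
AᵀP(A−BK) = [0.9324 0.9920; 0.9920 1.2169]
P' = Q + AᵀP(A−BK) = [20.9324 -1.0080; -1.0080 1.4669]
tr(P') = 22.3993


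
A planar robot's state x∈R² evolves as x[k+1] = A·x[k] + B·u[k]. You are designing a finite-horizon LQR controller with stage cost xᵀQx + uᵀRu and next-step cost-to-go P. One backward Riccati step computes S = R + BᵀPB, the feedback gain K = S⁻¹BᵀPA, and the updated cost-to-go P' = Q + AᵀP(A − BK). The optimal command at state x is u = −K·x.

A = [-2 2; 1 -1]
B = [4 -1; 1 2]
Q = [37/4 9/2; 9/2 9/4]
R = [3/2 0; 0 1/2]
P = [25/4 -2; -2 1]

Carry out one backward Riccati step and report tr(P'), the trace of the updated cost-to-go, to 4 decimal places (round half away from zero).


BᵀP = [23.0000 -7.0000; -10.2500 4.0000]
S = R + BᵀPB = [3/2 0; 0 1/2] + [85.0000 -37.0000; -37.0000 18.2500] = [86.5000 -37.0000; -37.0000 18.7500]
BᵀPA = [-53.0000 53.0000; 24.5000 -24.5000]
K = S⁻¹·BᵀPA = [-0.3450 0.3450; 0.6258 -0.6258]
A−BK = [0.0059 -0.0059; 0.0934 -0.0934]
AᵀP(A−BK) = [0.3811 -0.3811; -0.3811 0.3811]
P' = Q + AᵀP(A−BK) = [9.6311 4.1189; 4.1189 2.6311]
tr(P') = 12.2622

12.2622


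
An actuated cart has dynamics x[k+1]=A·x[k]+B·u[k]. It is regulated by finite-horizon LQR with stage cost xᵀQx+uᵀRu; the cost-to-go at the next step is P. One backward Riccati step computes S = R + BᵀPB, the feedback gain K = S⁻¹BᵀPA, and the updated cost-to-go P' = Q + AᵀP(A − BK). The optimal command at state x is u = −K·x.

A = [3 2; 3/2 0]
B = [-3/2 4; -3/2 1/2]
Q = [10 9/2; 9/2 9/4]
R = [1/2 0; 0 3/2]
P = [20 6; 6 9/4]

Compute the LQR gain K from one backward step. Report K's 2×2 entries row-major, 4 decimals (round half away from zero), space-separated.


BᵀP = [-39.0000 -12.3750; 83.0000 25.1250]
S = R + BᵀPB = [1/2 0; 0 3/2] + [77.0625 -162.1875; -162.1875 344.5625] = [77.5625 -162.1875; -162.1875 346.0625]
BᵀPA = [-135.5625 -78.0000; 286.6875 166.0000]
K = S⁻¹·BᵀPA = [-0.7751 -0.1300; 0.4652 0.4188]
A−BK = [-0.0233 0.1300; 0.1048 -0.4043]
AᵀP(A−BK) = [0.6312 0.3249; 0.3249 0.3466]
P' = Q + AᵀP(A−BK) = [10.6312 4.8249; 4.8249 2.5966]
tr(P') = 13.2278

-0.7751 -0.1300 0.4652 0.4188


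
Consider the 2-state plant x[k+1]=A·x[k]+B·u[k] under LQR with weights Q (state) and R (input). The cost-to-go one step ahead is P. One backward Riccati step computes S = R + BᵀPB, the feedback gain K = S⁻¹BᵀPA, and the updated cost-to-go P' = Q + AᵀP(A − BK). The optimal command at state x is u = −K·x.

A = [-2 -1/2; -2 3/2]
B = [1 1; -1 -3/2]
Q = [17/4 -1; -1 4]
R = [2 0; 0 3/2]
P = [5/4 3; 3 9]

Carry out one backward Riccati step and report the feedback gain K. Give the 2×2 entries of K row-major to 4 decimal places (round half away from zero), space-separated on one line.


BᵀP = [-1.7500 -6.0000; -3.2500 -10.5000]
S = R + BᵀPB = [2 0; 0 3/2] + [4.2500 7.2500; 7.2500 12.5000] = [6.2500 7.2500; 7.2500 14.0000]
BᵀPA = [15.5000 -8.1250; 27.5000 -14.1250]
K = S⁻¹·BᵀPA = [0.5045 -0.3247; 1.7030 -0.8408]
A−BK = [-4.2075 0.6655; 1.0590 -0.0859]
AᵀP(A−BK) = [10.3470 -3.5957; -3.5957 1.5483]
P' = Q + AᵀP(A−BK) = [14.5970 -4.5957; -4.5957 5.5483]
tr(P') = 20.1453

0.5045 -0.3247 1.7030 -0.8408


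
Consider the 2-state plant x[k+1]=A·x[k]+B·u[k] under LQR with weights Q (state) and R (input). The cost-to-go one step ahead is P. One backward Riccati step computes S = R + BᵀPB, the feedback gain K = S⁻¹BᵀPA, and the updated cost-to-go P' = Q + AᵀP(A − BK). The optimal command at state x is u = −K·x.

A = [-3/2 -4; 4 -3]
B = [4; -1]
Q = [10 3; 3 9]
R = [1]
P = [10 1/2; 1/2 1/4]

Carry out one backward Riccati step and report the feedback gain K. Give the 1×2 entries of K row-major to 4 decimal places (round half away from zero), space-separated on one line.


-0.3323 -1.0382

BᵀP = [39.5000 1.7500]
S = R + BᵀPB = [1] + [156.2500] = [157.2500]
BᵀPA = [-52.2500 -163.2500]
K = S⁻¹·BᵀPA = [-0.3323 -1.0382]
A−BK = [-0.1709 0.1526; 3.6677 -4.0382]
AᵀP(A−BK) = [3.1387 -2.9936; -2.9936 4.7711]
P' = Q + AᵀP(A−BK) = [13.1387 0.0064; 0.0064 13.7711]
tr(P') = 26.9098


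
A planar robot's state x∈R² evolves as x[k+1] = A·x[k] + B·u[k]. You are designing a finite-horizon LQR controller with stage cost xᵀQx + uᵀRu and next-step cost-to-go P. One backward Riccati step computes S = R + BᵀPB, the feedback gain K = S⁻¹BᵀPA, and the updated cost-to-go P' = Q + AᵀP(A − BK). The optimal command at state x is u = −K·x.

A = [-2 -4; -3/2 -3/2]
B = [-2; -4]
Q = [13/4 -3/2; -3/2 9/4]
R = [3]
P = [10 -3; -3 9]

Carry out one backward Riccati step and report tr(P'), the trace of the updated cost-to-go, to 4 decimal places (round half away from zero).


122.5755

BᵀP = [-8.0000 -30.0000]
S = R + BᵀPB = [3] + [136.0000] = [139.0000]
BᵀPA = [61.0000 77.0000]
K = S⁻¹·BᵀPA = [0.4388 0.5540]
A−BK = [-1.1223 -2.8921; 0.2554 0.7158]
AᵀP(A−BK) = [15.4802 39.4586; 39.4586 101.5953]
P' = Q + AᵀP(A−BK) = [18.7302 37.9586; 37.9586 103.8453]
tr(P') = 122.5755


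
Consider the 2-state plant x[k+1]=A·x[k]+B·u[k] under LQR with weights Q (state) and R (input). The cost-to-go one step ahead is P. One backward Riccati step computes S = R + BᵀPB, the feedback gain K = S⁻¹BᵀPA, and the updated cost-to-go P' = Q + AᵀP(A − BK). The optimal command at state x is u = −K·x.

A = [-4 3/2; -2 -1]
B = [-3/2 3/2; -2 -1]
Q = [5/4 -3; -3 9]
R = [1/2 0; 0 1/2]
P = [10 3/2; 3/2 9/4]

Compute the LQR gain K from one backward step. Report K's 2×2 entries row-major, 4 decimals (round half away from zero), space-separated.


BᵀP = [-18.0000 -6.7500; 13.5000 0.0000]
S = R + BᵀPB = [1/2 0; 0 1/2] + [40.5000 -20.2500; -20.2500 20.2500] = [41.0000 -20.2500; -20.2500 20.7500]
BᵀPA = [85.5000 -20.2500; -54.0000 20.2500]
K = S⁻¹·BᵀPA = [1.5445 -0.0230; -1.0952 0.9535]
A−BK = [-0.0406 0.0353; -0.0062 -0.0925]
AᵀP(A−BK) = [1.8097 -0.5476; -0.5476 0.4767]
P' = Q + AᵀP(A−BK) = [3.0597 -3.5476; -3.5476 9.4767]
tr(P') = 12.5364

1.5445 -0.0230 -1.0952 0.9535


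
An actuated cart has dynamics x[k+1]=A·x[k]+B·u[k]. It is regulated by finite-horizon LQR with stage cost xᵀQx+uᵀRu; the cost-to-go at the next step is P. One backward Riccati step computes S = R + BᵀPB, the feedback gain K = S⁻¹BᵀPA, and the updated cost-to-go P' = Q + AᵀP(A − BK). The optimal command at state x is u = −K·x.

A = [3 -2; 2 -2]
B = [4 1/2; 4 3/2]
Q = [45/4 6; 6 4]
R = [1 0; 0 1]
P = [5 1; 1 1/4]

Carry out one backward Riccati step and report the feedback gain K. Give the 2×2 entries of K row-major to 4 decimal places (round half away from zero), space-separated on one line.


0.6878 -0.4827 0.0784 -0.0784

BᵀP = [24.0000 5.0000; 4.0000 0.8750]
S = R + BᵀPB = [1 0; 0 1] + [116.0000 19.5000; 19.5000 3.3125] = [117.0000 19.5000; 19.5000 4.3125]
BᵀPA = [82.0000 -58.0000; 13.7500 -9.7500]
K = S⁻¹·BᵀPA = [0.6878 -0.4827; 0.0784 -0.0784]
A−BK = [0.2097 -0.0302; -0.8688 0.0483]
AᵀP(A−BK) = [0.5234 -0.3439; -0.3439 0.2413]
P' = Q + AᵀP(A−BK) = [11.7734 5.6561; 5.6561 4.2413]
tr(P') = 16.0147


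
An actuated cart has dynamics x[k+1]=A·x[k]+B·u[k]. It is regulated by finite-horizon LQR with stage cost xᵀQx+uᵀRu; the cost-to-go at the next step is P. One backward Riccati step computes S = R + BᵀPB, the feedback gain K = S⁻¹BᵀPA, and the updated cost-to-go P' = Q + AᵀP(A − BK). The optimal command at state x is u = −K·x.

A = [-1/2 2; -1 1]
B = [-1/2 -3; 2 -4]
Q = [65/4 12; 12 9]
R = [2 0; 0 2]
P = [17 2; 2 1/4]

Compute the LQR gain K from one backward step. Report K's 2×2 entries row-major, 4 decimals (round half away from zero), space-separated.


0.0081 -0.0671 0.1757 -0.5988

BᵀP = [-4.5000 -0.5000; -59.0000 -7.0000]
S = R + BᵀPB = [2 0; 0 2] + [1.2500 15.5000; 15.5000 205.0000] = [3.2500 15.5000; 15.5000 207.0000]
BᵀPA = [2.7500 -9.5000; 36.5000 -125.0000]
K = S⁻¹·BᵀPA = [0.0081 -0.0671; 0.1757 -0.5988]
A−BK = [0.0312 0.1699; -0.3133 -1.2613]
AᵀP(A−BK) = [0.0639 -0.2078; -0.2078 0.7575]
P' = Q + AᵀP(A−BK) = [16.3139 11.7922; 11.7922 9.7575]
tr(P') = 26.0714


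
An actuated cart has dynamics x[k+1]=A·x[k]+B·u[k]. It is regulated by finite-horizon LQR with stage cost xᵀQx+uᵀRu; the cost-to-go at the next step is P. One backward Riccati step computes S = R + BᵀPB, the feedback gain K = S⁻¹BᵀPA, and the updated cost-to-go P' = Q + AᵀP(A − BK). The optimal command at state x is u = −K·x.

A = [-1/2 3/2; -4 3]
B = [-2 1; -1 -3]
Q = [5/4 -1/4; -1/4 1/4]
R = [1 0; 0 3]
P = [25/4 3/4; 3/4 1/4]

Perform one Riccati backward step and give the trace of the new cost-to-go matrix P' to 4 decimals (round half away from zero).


4.4192

BᵀP = [-13.2500 -1.7500; 4.0000 0.0000]
S = R + BᵀPB = [1 0; 0 3] + [28.2500 -8.0000; -8.0000 4.0000] = [29.2500 -8.0000; -8.0000 7.0000]
BᵀPA = [13.6250 -25.1250; -2.0000 6.0000]
K = S⁻¹·BᵀPA = [0.5639 -0.9085; 0.3588 -0.1812]
A−BK = [0.2691 -0.1359; -2.3597 1.5480]
AᵀP(A−BK) = [1.5964 -1.2962; -1.2962 1.3228]
P' = Q + AᵀP(A−BK) = [2.8464 -1.5462; -1.5462 1.5728]
tr(P') = 4.4192


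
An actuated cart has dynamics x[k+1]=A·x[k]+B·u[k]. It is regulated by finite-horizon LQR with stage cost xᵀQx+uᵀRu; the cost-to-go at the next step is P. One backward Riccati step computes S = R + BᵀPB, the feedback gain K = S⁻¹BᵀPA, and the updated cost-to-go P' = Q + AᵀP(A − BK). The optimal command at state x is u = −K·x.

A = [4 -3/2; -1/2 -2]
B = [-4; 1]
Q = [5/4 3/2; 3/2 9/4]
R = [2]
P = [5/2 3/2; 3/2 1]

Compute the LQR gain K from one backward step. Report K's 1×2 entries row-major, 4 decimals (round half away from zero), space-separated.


BᵀP = [-8.5000 -5.0000]
S = R + BᵀPB = [2] + [29.0000] = [31.0000]
BᵀPA = [-31.5000 22.7500]
K = S⁻¹·BᵀPA = [-1.0161 0.7339]
A−BK = [-0.0645 1.4355; 0.5161 -2.7339]
AᵀP(A−BK) = [2.2419 -1.7581; -1.7581 1.9294]
P' = Q + AᵀP(A−BK) = [3.4919 -0.2581; -0.2581 4.1794]
tr(P') = 7.6714

-1.0161 0.7339


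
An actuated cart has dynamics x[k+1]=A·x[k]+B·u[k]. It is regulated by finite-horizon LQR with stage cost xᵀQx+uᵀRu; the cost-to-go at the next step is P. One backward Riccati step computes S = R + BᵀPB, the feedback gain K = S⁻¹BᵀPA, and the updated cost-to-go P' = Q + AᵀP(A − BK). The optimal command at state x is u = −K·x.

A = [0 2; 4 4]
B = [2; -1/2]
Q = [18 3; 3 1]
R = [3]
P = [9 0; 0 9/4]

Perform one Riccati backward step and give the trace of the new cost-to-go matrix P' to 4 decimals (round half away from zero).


101.4076

BᵀP = [18.0000 -1.1250]
S = R + BᵀPB = [3] + [36.5625] = [39.5625]
BᵀPA = [-4.5000 31.5000]
K = S⁻¹·BᵀPA = [-0.1137 0.7962]
A−BK = [0.2275 0.4076; 3.9431 4.3981]
AᵀP(A−BK) = [35.4882 39.5829; 39.5829 46.9194]
P' = Q + AᵀP(A−BK) = [53.4882 42.5829; 42.5829 47.9194]
tr(P') = 101.4076


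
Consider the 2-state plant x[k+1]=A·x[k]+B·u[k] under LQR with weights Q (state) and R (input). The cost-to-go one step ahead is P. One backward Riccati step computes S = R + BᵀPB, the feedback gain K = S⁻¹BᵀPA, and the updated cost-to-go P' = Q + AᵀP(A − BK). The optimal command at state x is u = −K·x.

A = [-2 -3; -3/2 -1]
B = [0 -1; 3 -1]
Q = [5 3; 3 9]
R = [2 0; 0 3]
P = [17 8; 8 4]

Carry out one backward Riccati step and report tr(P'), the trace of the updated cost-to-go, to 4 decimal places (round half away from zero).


29.2589

BᵀP = [24.0000 12.0000; -25.0000 -12.0000]
S = R + BᵀPB = [2 0; 0 3] + [36.0000 -36.0000; -36.0000 37.0000] = [38.0000 -36.0000; -36.0000 40.0000]
BᵀPA = [-66.0000 -84.0000; 68.0000 87.0000]
K = S⁻¹·BᵀPA = [-0.8571 -1.0179; 0.9286 1.2589]
A−BK = [-1.0714 -1.7411; 2.0000 3.3125]
AᵀP(A−BK) = [5.2857 7.2143; 7.2143 9.9732]
P' = Q + AᵀP(A−BK) = [10.2857 10.2143; 10.2143 18.9732]
tr(P') = 29.2589


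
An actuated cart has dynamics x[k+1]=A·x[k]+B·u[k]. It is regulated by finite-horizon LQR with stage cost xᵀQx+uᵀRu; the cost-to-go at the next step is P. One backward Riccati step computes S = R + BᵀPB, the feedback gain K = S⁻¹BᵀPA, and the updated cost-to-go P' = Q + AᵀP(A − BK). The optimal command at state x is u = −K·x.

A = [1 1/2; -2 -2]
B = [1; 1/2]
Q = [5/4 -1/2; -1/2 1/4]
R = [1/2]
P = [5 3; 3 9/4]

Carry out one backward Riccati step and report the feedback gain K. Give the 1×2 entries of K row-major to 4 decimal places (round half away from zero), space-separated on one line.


-0.1931 -0.5517

BᵀP = [6.5000 4.1250]
S = R + BᵀPB = [1/2] + [8.5625] = [9.0625]
BᵀPA = [-1.7500 -5.0000]
K = S⁻¹·BᵀPA = [-0.1931 -0.5517]
A−BK = [1.1931 1.0517; -1.9034 -1.7241]
AᵀP(A−BK) = [1.6621 1.5345; 1.5345 1.4914]
P' = Q + AᵀP(A−BK) = [2.9121 1.0345; 1.0345 1.7414]
tr(P') = 4.6534


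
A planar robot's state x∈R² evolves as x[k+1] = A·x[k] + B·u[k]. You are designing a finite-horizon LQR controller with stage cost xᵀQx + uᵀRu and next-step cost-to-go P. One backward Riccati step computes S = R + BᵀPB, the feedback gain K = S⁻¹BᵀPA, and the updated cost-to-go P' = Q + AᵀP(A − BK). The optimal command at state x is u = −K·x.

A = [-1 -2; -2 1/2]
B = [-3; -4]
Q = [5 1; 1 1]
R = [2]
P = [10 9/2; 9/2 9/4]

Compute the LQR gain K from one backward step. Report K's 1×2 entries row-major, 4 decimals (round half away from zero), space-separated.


0.3941 0.3591

BᵀP = [-48.0000 -22.5000]
S = R + BᵀPB = [2] + [234.0000] = [236.0000]
BᵀPA = [93.0000 84.7500]
K = S⁻¹·BᵀPA = [0.3941 0.3591]
A−BK = [0.1822 -0.9227; -0.4237 1.9364]
AᵀP(A−BK) = [0.3517 0.1028; 0.1028 1.1279]
P' = Q + AᵀP(A−BK) = [5.3517 1.1028; 1.1028 2.1279]
tr(P') = 7.4796


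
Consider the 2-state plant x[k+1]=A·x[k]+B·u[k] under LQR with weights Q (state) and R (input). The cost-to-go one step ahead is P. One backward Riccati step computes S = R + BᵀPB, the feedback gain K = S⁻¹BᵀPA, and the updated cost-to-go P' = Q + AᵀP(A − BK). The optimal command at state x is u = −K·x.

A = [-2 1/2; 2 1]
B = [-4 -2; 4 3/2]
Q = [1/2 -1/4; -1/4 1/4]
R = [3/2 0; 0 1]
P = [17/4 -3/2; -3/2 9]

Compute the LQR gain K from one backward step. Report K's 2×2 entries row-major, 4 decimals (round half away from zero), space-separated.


BᵀP = [-23.0000 42.0000; -10.7500 16.5000]
S = R + BᵀPB = [3/2 0; 0 1] + [260.0000 109.0000; 109.0000 46.2500] = [261.5000 109.0000; 109.0000 47.2500]
BᵀPA = [130.0000 30.5000; 54.5000 11.1250]
K = S⁻¹·BᵀPA = [0.4254 0.4812; 0.1722 -0.8746]
A−BK = [0.0458 0.6756; 0.0403 0.3871]
AᵀP(A−BK) = [0.3190 0.3609; 0.3609 3.6161]
P' = Q + AᵀP(A−BK) = [0.8190 0.1109; 0.1109 3.8661]
tr(P') = 4.6852

0.4254 0.4812 0.1722 -0.8746


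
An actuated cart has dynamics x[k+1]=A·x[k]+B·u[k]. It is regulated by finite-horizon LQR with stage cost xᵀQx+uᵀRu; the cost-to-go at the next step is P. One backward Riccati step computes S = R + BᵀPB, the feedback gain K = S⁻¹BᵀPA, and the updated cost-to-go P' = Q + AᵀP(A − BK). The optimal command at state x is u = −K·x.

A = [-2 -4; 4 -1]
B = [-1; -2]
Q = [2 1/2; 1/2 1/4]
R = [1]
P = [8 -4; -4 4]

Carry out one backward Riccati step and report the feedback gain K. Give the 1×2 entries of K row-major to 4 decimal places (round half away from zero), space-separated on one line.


-1.7778 0.4444

BᵀP = [0.0000 -4.0000]
S = R + BᵀPB = [1] + [8.0000] = [9.0000]
BᵀPA = [-16.0000 4.0000]
K = S⁻¹·BᵀPA = [-1.7778 0.4444]
A−BK = [-3.7778 -3.5556; 0.4444 -0.1111]
AᵀP(A−BK) = [131.5556 111.1111; 111.1111 98.2222]
P' = Q + AᵀP(A−BK) = [133.5556 111.6111; 111.6111 98.4722]
tr(P') = 232.0278


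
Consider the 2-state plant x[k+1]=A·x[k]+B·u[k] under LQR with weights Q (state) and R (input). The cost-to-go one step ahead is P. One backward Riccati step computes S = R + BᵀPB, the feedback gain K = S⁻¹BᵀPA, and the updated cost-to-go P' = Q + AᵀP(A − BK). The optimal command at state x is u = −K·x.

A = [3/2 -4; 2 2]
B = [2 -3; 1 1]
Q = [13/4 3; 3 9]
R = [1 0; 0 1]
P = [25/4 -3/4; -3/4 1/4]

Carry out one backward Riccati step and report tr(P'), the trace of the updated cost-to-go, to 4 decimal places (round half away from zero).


14.5755

BᵀP = [11.7500 -1.2500; -19.5000 2.5000]
S = R + BᵀPB = [1 0; 0 1] + [22.2500 -36.5000; -36.5000 61.0000] = [23.2500 -36.5000; -36.5000 62.0000]
BᵀPA = [15.1250 -49.5000; -24.2500 83.0000]
K = S⁻¹·BᵀPA = [0.4817 -0.3616; -0.1076 1.1259]
A−BK = [0.2140 0.1007; 1.6259 1.2357]
AᵀP(A−BK) = [0.6688 0.0206; 0.0206 1.6568]
P' = Q + AᵀP(A−BK) = [3.9188 3.0206; 3.0206 10.6568]
tr(P') = 14.5755


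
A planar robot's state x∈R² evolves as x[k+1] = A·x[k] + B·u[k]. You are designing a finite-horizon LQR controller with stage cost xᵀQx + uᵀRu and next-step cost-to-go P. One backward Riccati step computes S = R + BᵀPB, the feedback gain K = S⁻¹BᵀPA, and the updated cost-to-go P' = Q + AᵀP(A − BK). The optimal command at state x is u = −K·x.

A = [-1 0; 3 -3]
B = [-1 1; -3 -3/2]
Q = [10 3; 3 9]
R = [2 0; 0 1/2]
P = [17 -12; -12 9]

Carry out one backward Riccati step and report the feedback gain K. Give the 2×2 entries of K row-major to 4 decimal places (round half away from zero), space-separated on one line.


-0.2706 0.4201 -1.3596 0.8009

BᵀP = [19.0000 -15.0000; 35.0000 -25.5000]
S = R + BᵀPB = [2 0; 0 1/2] + [26.0000 41.5000; 41.5000 73.2500] = [28.0000 41.5000; 41.5000 73.7500]
BᵀPA = [-64.0000 45.0000; -111.5000 76.5000]
K = S⁻¹·BᵀPA = [-0.2706 0.4201; -1.3596 0.8009]
A−BK = [0.0890 -0.3807; 0.1488 -0.5383]
AᵀP(A−BK) = [1.0868 -0.8140; -0.8140 0.8271]
P' = Q + AᵀP(A−BK) = [11.0868 2.1860; 2.1860 9.8271]
tr(P') = 20.9139


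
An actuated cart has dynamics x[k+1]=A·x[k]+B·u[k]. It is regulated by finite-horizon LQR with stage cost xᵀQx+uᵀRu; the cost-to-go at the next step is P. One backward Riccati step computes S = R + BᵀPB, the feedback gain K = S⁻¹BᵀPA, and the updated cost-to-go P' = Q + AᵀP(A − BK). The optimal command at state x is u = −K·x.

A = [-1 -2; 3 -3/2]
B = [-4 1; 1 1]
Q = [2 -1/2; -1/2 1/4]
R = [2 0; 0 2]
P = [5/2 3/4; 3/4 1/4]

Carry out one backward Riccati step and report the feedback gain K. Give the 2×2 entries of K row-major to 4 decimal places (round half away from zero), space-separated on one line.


BᵀP = [-9.2500 -2.7500; 3.2500 1.0000]
S = R + BᵀPB = [2 0; 0 2] + [34.2500 -12.0000; -12.0000 4.2500] = [36.2500 -12.0000; -12.0000 6.2500]
BᵀPA = [1.0000 22.6250; -0.2500 -8.0000]
K = S⁻¹·BᵀPA = [0.0394 0.5500; 0.0356 -0.2241]
A−BK = [-0.8781 0.4239; 2.9251 -1.8259]
AᵀP(A−BK) = [0.2195 -0.1060; -0.1060 0.8270]
P' = Q + AᵀP(A−BK) = [2.2195 -0.6060; -0.6060 1.0770]
tr(P') = 3.2966

0.0394 0.5500 0.0356 -0.2241


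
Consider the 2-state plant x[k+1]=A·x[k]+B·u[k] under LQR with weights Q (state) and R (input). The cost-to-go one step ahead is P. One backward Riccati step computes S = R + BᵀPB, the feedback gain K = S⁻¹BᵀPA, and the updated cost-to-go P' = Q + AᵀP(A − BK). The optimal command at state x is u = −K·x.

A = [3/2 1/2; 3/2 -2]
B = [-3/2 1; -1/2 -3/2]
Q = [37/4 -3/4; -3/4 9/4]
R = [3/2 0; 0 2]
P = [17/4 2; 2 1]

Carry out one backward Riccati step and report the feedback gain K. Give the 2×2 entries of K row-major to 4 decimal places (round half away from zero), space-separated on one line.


BᵀP = [-7.3750 -3.5000; 1.2500 0.5000]
S = R + BᵀPB = [3/2 0; 0 2] + [12.8125 -2.1250; -2.1250 0.5000] = [14.3125 -2.1250; -2.1250 2.5000]
BᵀPA = [-16.3125 3.3125; 2.6250 -0.3750]
K = S⁻¹·BᵀPA = [-1.1259 0.2394; 0.0930 0.0535]
A−BK = [-0.2819 0.8056; 1.0765 -1.8001]
AᵀP(A−BK) = [2.2016 -0.5480; -0.5480 0.2896]
P' = Q + AᵀP(A−BK) = [11.4516 -1.2980; -1.2980 2.5396]
tr(P') = 13.9913

-1.1259 0.2394 0.0930 0.0535


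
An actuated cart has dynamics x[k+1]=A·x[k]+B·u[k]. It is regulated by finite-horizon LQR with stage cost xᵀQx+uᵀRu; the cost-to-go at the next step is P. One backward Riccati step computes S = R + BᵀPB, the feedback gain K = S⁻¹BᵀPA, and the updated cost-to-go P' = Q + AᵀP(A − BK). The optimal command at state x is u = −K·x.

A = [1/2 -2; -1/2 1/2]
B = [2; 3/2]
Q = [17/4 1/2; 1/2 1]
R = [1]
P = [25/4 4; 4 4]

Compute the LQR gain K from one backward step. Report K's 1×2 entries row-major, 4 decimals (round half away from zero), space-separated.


BᵀP = [18.5000 14.0000]
S = R + BᵀPB = [1] + [58.0000] = [59.0000]
BᵀPA = [2.2500 -30.0000]
K = S⁻¹·BᵀPA = [0.0381 -0.5085]
A−BK = [0.4237 -0.9831; -0.5572 1.2627]
AᵀP(A−BK) = [0.4767 -1.1059; -1.1059 2.7458]
P' = Q + AᵀP(A−BK) = [4.7267 -0.6059; -0.6059 3.7458]
tr(P') = 8.4725

0.0381 -0.5085


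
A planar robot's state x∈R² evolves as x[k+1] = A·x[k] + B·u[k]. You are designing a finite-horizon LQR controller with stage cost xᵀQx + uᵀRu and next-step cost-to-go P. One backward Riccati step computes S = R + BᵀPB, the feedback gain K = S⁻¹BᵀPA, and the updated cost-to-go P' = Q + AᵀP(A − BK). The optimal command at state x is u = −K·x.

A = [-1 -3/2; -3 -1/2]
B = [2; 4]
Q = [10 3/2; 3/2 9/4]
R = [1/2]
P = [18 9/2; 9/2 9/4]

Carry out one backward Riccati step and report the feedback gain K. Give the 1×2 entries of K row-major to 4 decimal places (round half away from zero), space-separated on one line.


BᵀP = [54.0000 18.0000]
S = R + BᵀPB = [1/2] + [180.0000] = [180.5000]
BᵀPA = [-108.0000 -90.0000]
K = S⁻¹·BᵀPA = [-0.5983 -0.4986]
A−BK = [0.1967 -0.5028; -0.6066 1.4945]
AᵀP(A−BK) = [0.6295 -0.9754; -0.9754 2.9372]
P' = Q + AᵀP(A−BK) = [10.6295 0.5246; 0.5246 5.1872]
tr(P') = 15.8167

-0.5983 -0.4986


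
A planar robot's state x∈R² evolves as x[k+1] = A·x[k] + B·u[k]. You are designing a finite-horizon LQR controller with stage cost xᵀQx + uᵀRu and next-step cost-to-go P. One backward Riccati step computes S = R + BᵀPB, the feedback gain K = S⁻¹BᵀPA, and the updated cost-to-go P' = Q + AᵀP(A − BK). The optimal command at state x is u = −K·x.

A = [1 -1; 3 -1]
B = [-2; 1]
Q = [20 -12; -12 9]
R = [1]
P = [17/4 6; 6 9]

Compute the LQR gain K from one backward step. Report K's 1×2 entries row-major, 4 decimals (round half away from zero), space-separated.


-3.8333 1.8333

BᵀP = [-2.5000 -3.0000]
S = R + BᵀPB = [1] + [2.0000] = [3.0000]
BᵀPA = [-11.5000 5.5000]
K = S⁻¹·BᵀPA = [-3.8333 1.8333]
A−BK = [-6.6667 2.6667; 6.8333 -2.8333]
AᵀP(A−BK) = [77.1667 -34.1667; -34.1667 15.1667]
P' = Q + AᵀP(A−BK) = [97.1667 -46.1667; -46.1667 24.1667]
tr(P') = 121.3333


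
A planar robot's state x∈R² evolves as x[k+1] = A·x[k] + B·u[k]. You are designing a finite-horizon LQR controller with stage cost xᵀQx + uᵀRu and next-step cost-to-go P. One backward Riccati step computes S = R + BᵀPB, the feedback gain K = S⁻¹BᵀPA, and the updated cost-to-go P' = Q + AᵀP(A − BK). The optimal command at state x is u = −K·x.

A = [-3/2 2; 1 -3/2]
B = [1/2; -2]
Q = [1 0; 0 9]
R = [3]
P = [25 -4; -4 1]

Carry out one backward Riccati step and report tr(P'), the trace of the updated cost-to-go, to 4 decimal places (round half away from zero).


44.7206

BᵀP = [20.5000 -4.0000]
S = R + BᵀPB = [3] + [18.2500] = [21.2500]
BᵀPA = [-34.7500 47.0000]
K = S⁻¹·BᵀPA = [-1.6353 2.2118]
A−BK = [-0.6824 0.8941; -2.2706 2.9235]
AᵀP(A−BK) = [12.4235 -16.6412; -16.6412 22.2971]
P' = Q + AᵀP(A−BK) = [13.4235 -16.6412; -16.6412 31.2971]
tr(P') = 44.7206


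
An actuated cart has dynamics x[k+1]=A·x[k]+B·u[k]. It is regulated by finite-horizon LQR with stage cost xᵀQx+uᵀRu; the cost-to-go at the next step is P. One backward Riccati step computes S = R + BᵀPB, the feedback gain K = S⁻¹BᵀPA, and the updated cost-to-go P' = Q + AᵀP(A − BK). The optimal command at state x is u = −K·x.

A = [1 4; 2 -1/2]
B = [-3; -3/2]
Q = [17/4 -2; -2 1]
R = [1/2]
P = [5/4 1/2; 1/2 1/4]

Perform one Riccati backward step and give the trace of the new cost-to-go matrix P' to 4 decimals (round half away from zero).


BᵀP = [-4.5000 -1.8750]
S = R + BᵀPB = [1/2] + [16.3125] = [16.8125]
BᵀPA = [-8.2500 -17.0625]
K = S⁻¹·BᵀPA = [-0.4907 -1.0149]
A−BK = [-0.4721 0.9554; 1.2639 -2.0223]
AᵀP(A−BK) = [0.2017 0.1273; 0.1273 0.7463]
P' = Q + AᵀP(A−BK) = [4.4517 -1.8727; -1.8727 1.7463]
tr(P') = 6.1980

6.1980
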